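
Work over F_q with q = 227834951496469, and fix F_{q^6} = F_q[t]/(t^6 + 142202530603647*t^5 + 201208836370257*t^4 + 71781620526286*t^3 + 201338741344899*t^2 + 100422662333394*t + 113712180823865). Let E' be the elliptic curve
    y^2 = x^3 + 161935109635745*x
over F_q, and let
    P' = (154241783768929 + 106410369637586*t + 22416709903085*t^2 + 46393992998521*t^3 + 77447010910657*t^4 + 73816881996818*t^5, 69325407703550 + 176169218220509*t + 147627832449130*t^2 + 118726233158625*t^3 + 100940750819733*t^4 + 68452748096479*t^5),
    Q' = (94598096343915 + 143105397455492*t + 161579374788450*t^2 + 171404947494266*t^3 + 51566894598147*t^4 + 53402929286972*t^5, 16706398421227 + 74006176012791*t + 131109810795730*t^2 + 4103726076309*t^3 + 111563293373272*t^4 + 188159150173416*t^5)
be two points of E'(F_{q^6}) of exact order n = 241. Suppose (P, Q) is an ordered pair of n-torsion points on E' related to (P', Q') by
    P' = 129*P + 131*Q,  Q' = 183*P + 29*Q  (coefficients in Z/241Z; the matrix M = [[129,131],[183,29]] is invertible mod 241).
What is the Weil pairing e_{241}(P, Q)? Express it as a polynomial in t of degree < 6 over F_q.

Alternating bilinearity on E[241] (values in mu_{241} in F_{227834951496469^6}) gives e(P',Q') = e(P,Q)^det(M).
det M = 129*29 - 131*183 = -20232 = 12 (mod 241); 12^{-1} = 221 (mod 241).
n = 241 = (11110001)_2 (8 bits, wt 5); accumulate f_{241,P'}(Q'+S)/f_{241,P'}(S) along the 7-step ladder.
Result: e(P',Q') = 195299827866128 + 8011992838692*t + 178417230874571*t^2 + 99421476580976*t^3 + 196968610272171*t^4 + 38426010155675*t^5.
(195299827866128 + 8011992838692*t + 178417230874571*t^2 + 99421476580976*t^3 + 196968610272171*t^4 + 38426010155675*t^5)^{221} mod (227834951496469,f) = 182670577555693 + 60656910756488*t + 44872907753809*t^2 + 93572368578031*t^3 + 184007438565794*t^4 + 82056751725838*t^5.

182670577555693 + 60656910756488*t + 44872907753809*t^2 + 93572368578031*t^3 + 184007438565794*t^4 + 82056751725838*t^5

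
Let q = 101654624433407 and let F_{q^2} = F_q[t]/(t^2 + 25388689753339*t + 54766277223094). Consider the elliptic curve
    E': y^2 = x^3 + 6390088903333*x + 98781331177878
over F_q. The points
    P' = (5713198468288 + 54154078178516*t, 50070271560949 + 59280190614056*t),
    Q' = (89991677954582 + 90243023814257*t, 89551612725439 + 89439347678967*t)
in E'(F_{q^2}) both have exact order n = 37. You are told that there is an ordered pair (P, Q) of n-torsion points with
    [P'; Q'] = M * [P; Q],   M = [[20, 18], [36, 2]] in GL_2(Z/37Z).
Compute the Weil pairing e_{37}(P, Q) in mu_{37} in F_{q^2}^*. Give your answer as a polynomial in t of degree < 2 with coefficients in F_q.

58745063770878 + 73956702415609*t

e_{37}(aP+bQ,cP+dQ) = e_{37}(P,Q)^(ad-bc); with (a,b,c,d)=(20,18,36,2) this gives the det-37 law.
Inverting 21 mod 37: 30. Thus e_{37}(P,Q) = e(P',Q')^{30}.
n = 37 = (100101)_2 (6 bits, wt 3); accumulate f_{37,P'}(Q'+S)/f_{37,P'}(S) along the 5-step ladder.
So e_{37}(P',Q') = 77277471702486 + 90446369494488*t.
Hence e(P,Q) = 58745063770878 + 73956702415609*t in F_{101654624433407^2}^*.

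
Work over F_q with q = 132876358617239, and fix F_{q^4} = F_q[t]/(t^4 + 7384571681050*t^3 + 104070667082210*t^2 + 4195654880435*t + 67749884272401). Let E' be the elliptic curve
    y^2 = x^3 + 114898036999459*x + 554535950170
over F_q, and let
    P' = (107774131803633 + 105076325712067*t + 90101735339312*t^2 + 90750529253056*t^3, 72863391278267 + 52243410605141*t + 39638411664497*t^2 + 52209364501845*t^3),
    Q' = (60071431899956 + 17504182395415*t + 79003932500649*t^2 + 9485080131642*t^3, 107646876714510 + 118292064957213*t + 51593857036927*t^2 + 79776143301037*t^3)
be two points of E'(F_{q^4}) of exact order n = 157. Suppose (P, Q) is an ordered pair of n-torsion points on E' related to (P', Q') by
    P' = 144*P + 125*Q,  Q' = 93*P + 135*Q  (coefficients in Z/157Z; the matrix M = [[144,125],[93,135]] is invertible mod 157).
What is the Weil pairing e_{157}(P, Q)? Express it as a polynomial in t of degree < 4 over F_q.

The 157-Weil pairing on E[157] over F_{132876358617239} is alternating-bilinear: e_{157}(P',Q') = e_{157}(P,Q)^det(M).
det(M) mod 157 = 122; its inverse in (Z/157)^* is 148 (check: 122*148 mod 157 = 1).
Double-and-add over 10011101: 8-1 doublings, 5-1 additions; each step l_{T,T}/v_{2T} or l_{T,P'}/v at Q'+S for random S.
So e_{157}(P',Q') = 3436397986823 + 74047301961615*t + 96542876352603*t^2 + 109446198360117*t^3.
Raise to 148: e(P,Q) = 76010295197615 + 44976787601170*t + 89630863148169*t^2 + 18491854601766*t^3 in mu_{157}.

76010295197615 + 44976787601170*t + 89630863148169*t^2 + 18491854601766*t^3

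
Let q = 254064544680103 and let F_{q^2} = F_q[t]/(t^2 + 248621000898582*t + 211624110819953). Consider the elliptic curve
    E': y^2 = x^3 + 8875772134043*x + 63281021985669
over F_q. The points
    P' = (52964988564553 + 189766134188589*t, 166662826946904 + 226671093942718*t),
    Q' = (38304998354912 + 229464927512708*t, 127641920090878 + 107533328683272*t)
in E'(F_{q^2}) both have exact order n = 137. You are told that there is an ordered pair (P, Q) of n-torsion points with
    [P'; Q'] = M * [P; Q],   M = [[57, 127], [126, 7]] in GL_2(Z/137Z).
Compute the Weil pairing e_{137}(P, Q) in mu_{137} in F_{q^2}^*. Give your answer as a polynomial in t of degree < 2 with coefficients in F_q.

The 137-Weil pairing on E[137] over F_{254064544680103} is alternating-bilinear: e_{137}(P',Q') = e_{137}(P,Q)^det(M).
det M = 57*7 - 127*126 = -15603 = 15 (mod 137); 15^{-1} = 64 (mod 137).
8-bit Miller (10001001) on E'/F_{254064544680103} with a'=8875772134043, b'=63281021985669: accumulate tangent/chord ratios at Q'+S and P'+S'.
So e_{137}(P',Q') = 65376208316986 + 114003292372366*t.
Hence e(P,Q) = 55643048991743 + 167469781062175*t in F_{254064544680103^2}^*.

55643048991743 + 167469781062175*t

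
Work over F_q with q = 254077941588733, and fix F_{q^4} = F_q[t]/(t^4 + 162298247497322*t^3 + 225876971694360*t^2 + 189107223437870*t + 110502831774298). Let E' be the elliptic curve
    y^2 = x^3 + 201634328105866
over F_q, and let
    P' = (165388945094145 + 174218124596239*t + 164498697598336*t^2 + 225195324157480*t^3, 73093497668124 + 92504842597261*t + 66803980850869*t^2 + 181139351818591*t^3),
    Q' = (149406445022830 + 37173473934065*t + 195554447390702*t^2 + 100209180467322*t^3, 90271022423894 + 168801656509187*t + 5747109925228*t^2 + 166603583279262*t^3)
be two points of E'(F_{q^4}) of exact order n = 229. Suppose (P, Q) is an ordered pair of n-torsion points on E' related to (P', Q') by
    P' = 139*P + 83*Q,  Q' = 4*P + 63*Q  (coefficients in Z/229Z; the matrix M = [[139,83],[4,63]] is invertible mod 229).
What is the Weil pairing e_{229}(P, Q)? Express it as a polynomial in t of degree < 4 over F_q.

223811681984818 + 247783601314394*t + 242195137125181*t^2 + 162378774111202*t^3

Alternating bilinearity on E[229] (values in mu_{229} in F_{254077941588733^4}) gives e(P',Q') = e(P,Q)^det(M).
139*63 - 83*4 = 8425; reduced mod 229: det = 181, inverse 62.
n = 229 = (11100101)_2 (8 bits, wt 5); accumulate f_{229,P'}(Q'+S)/f_{229,P'}(S) along the 7-step ladder.
e_{229}(P',Q') = 120646203371431 + 113818529596182*t + 129996090235829*t^2 + 130922693537358*t^3.
e_{229}(P,Q) = (120646203371431 + 113818529596182*t + 129996090235829*t^2 + 130922693537358*t^3)^{62} = 223811681984818 + 247783601314394*t + 242195137125181*t^2 + 162378774111202*t^3.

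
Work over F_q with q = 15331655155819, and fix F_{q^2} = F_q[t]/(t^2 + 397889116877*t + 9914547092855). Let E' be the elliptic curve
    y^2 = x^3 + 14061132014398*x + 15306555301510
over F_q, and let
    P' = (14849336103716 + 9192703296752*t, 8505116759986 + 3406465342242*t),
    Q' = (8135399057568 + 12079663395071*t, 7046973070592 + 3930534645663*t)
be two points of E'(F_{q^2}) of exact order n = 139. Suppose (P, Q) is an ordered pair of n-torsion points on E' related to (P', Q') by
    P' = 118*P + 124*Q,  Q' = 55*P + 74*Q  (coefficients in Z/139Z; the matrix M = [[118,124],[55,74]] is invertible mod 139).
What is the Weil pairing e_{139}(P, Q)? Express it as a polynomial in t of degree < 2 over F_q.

11882427186153 + 8731960433017*t

Under M = [[118,124],[55,74]] in GL_2(Z/139), e_{139}(P',Q') = e_{139}(P,Q)^(118*74-124*55 mod 139).
det M = 118*74 - 124*55 = 1912 = 105 (mod 139); 105^{-1} = 94 (mod 139).
Build f_{139,P'} and f_{139,Q'} via the 8-bit ladder of 139=10001011_2; evaluate at shifted divisors; quotient in F_{15331655155819^2}.
The quotient is 12612426137559 + 7139301523873*t.
Raise to 94: e(P,Q) = 11882427186153 + 8731960433017*t in mu_{139}.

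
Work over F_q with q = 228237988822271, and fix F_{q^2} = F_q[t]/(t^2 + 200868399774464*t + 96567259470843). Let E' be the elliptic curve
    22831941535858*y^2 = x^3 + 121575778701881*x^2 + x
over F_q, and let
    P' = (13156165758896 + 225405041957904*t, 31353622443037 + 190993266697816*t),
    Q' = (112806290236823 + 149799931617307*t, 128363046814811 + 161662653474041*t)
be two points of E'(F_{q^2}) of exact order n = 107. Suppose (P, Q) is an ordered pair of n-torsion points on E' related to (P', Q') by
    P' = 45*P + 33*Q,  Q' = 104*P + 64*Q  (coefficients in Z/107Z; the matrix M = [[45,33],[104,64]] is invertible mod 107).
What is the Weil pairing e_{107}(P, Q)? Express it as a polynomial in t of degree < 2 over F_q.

168394898695670 + 116739705671563*t

Under M = [[45,33],[104,64]] in GL_2(Z/107), e_{107}(P',Q') = e_{107}(P,Q)^(45*64-33*104 mod 107).
Inverting 90 mod 107: 44. Thus e_{107}(P,Q) = e(P',Q')^{44}.
(x,y)|->(92260574514813x+78282620254865,92260574514813y) sends E' to y^2=x^3+19176486922685*x+84037817760092.
Build f_{107,P'} and f_{107,Q'} via the 7-bit ladder of 107=1101011_2; evaluate at shifted divisors; quotient in F_{228237988822271^2}.
f_P(D_Q)/f_Q(D_P) = 89961025267933 + 128995886922149*t.
Raise to 44: e(P,Q) = 168394898695670 + 116739705671563*t in mu_{107}.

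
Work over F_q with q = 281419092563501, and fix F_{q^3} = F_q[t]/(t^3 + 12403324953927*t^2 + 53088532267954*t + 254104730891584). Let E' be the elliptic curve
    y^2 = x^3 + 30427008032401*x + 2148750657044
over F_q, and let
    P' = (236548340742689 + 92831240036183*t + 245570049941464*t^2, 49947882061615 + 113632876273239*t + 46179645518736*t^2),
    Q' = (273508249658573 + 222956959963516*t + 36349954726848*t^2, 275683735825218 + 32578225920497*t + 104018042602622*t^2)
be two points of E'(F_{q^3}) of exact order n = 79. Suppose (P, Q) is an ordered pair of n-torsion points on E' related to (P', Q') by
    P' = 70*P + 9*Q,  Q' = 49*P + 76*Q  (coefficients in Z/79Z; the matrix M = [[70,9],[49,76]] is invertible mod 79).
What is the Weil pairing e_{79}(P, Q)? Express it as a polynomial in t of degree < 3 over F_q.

270699294162721 + 143164969527658*t + 248083959183048*t^2

Since e_{79}(P,P)=e_{79}(Q,Q)=1 and e_{79}(Q,P)=e_{79}(P,Q)^{-1}, expanding e_{79}(70*P + 9*Q,49*P + 76*Q) leaves e(P,Q)^det(M).
70*76 - 9*49 = 4879; reduced mod 79: det = 60, inverse 54.
7-bit Miller (1001111) on E'/F_{281419092563501} with a'=30427008032401, b'=2148750657044: accumulate tangent/chord ratios at Q'+S and P'+S'.
f_P(D_Q)/f_Q(D_P) = 280096783435767 + 87748632814840*t + 25220296316610*t^2.
Hence e(P,Q) = 270699294162721 + 143164969527658*t + 248083959183048*t^2 in F_{281419092563501^3}^*.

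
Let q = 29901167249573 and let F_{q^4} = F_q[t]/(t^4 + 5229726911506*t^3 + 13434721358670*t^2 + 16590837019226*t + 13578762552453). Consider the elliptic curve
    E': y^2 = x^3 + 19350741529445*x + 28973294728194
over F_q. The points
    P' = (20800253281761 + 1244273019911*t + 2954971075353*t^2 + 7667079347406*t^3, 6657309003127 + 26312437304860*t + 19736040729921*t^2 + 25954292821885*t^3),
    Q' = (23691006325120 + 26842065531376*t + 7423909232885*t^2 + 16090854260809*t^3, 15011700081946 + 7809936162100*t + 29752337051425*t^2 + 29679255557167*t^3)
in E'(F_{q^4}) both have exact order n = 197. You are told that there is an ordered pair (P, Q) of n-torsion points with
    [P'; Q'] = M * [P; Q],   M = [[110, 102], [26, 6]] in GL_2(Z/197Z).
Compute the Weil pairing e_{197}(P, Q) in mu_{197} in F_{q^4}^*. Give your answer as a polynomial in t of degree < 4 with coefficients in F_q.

24317646914147 + 16544118919650*t + 18346690170821*t^2 + 25413115469780*t^3

e_{197}(aP+bQ,cP+dQ) = e_{197}(P,Q)^(ad-bc); with (a,b,c,d)=(110,102,26,6) this gives the det-197 law.
det M = 110*6 - 102*26 = -1992 = 175 (mod 197); 175^{-1} = 188 (mod 197).
n = 197 = (11000101)_2 (8 bits, wt 4); accumulate f_{197,P'}(Q'+S)/f_{197,P'}(S) along the 7-step ladder.
e_{197}(P',Q') = 11537686056969 + 14428168744666*t + 4708265517587*t^2 + 4402462437267*t^3.
e_{197}(P,Q) = (11537686056969 + 14428168744666*t + 4708265517587*t^2 + 4402462437267*t^3)^{188} = 24317646914147 + 16544118919650*t + 18346690170821*t^2 + 25413115469780*t^3.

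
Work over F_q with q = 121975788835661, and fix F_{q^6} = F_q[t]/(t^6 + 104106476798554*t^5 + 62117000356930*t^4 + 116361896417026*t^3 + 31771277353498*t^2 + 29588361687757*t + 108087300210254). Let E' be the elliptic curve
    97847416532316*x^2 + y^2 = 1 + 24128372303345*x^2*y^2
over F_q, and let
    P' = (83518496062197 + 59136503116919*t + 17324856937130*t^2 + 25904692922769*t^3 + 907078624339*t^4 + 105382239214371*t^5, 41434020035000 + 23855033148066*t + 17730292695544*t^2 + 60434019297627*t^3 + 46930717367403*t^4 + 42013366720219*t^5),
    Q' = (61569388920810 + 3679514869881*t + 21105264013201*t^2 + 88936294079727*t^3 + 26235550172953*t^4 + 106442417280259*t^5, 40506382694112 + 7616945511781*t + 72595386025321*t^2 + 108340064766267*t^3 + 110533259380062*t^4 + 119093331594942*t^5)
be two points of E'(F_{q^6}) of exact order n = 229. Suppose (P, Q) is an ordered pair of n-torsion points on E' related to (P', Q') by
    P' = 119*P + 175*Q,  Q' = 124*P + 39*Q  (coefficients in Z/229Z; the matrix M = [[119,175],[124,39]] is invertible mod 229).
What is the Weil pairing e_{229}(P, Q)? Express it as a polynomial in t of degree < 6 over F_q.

The 229-Weil pairing on E[229] over F_{121975788835661} is alternating-bilinear: e_{229}(P',Q') = e_{229}(P,Q)^det(M).
So e_{229}(P,Q) = e_{229}(P',Q')^{77}, since 116*77 = 1 mod 229.
Map (x,y)_Ed via u=(1+y)/(1-y), v=(1+y)/((1-y)x) to Montgomery A=0,B=20529239005421; then to (a',b')=(39645571768922,0).
Miller loop for e_{229} over F_{121975788835661^6}: bits of 229 = 11100101; 7 double steps + 4 add steps, l/v at each.
e_{229}(P',Q') = 18662872903722 + 20049390281104*t + 75290664540183*t^2 + 100100895037684*t^3 + 102153864525781*t^4 + 92717155456010*t^5.
Thus e_{229}(P,Q) = 100184709685615 + 59631875177966*t + 6928620812060*t^2 + 33746786015302*t^3 + 38429842214786*t^4 + 43847866566772*t^5.

100184709685615 + 59631875177966*t + 6928620812060*t^2 + 33746786015302*t^3 + 38429842214786*t^4 + 43847866566772*t^5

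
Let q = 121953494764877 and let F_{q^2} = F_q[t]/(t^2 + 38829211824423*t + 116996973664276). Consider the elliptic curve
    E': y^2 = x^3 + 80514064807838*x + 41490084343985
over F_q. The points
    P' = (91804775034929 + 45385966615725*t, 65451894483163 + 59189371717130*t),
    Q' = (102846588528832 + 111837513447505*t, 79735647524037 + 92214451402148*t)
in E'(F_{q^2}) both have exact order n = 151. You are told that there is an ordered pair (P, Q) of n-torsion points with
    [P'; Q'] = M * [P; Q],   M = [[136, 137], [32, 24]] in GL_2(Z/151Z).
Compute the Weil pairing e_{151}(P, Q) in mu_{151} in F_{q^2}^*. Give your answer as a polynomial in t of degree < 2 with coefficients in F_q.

17997709809412 + 98141202822386*t

Under M = [[136,137],[32,24]] in GL_2(Z/151), e_{151}(P',Q') = e_{151}(P,Q)^(136*24-137*32 mod 151).
So e_{151}(P,Q) = e_{151}(P',Q')^{139}, since 88*139 = 1 mod 151.
8-bit Miller (10010111) on E'/F_{121953494764877} with a'=80514064807838, b'=41490084343985: accumulate tangent/chord ratios at Q'+S and P'+S'.
e_{151}(P',Q') = 27022467277612 + 40875838775242*t.
Thus e_{151}(P,Q) = 17997709809412 + 98141202822386*t.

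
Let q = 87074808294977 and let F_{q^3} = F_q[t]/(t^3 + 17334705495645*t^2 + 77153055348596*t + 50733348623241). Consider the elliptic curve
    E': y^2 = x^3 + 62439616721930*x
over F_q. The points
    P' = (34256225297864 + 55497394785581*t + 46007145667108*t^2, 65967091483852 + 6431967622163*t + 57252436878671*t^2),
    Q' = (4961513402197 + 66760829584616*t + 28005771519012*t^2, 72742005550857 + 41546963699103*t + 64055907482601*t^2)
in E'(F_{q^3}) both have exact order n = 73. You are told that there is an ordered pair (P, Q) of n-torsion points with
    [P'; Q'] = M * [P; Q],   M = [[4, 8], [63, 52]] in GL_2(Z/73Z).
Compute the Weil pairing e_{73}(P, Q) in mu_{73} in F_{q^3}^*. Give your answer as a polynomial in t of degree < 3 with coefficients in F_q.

36104384378473 + 41875834839706*t + 84371006175907*t^2

e_{73}(aP+bQ,cP+dQ) = e_{73}(P,Q)^(ad-bc); with (a,b,c,d)=(4,8,63,52) this gives the det-73 law.
Hence e(P,Q) = e(P',Q')^{18} where 18 = 69^{-1} mod 73.
Miller loop for e_{73} over F_{87074808294977^3}: bits of 73 = 1001001; 6 double steps + 2 add steps, l/v at each.
Miller gives e_{73}(P',Q') = 21854591391022 + 3947889024285*t + 52893738267003*t^2 in F_{87074808294977^3}.
Raise to 18: e(P,Q) = 36104384378473 + 41875834839706*t + 84371006175907*t^2 in mu_{73}.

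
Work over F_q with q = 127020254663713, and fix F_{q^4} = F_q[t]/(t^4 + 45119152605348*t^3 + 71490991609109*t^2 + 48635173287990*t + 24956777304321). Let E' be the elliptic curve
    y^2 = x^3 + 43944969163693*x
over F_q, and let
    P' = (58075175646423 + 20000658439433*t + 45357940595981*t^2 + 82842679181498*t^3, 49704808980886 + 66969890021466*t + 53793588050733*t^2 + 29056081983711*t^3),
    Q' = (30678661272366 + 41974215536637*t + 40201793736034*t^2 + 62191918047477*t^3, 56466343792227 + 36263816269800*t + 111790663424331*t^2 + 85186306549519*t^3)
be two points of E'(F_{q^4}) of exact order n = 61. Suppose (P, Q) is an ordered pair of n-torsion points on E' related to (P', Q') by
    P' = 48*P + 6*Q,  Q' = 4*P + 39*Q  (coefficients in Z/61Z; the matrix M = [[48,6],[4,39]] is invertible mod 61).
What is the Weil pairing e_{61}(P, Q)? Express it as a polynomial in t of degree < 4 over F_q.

124823525366233 + 20133561772041*t + 51412898904941*t^2 + 55460974692547*t^3

Under M = [[48,6],[4,39]] in GL_2(Z/61), e_{61}(P',Q') = e_{61}(P,Q)^(48*39-6*4 mod 61).
48*39 - 6*4 = 1848; reduced mod 61: det = 18, inverse 17.
Build f_{61,P'} and f_{61,Q'} via the 6-bit ladder of 61=111101_2; evaluate at shifted divisors; quotient in F_{127020254663713^4}.
e_{61}(P',Q') = 58075405582462 + 3668193298363*t + 80139009501823*t^2 + 59533037946246*t^3.
Thus e_{61}(P,Q) = 124823525366233 + 20133561772041*t + 51412898904941*t^2 + 55460974692547*t^3.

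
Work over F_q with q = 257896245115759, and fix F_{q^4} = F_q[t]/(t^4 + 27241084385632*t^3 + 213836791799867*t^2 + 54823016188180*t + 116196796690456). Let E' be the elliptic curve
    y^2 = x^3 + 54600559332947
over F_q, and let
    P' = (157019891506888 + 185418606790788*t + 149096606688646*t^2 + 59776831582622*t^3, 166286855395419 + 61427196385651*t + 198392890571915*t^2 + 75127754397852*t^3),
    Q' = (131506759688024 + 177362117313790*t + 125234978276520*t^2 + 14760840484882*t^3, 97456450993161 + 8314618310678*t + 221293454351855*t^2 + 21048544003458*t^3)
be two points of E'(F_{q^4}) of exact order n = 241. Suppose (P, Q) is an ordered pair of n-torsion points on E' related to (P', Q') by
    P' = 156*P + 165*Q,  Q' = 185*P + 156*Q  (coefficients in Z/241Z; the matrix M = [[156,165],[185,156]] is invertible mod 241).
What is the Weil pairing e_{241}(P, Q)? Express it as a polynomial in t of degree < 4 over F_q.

e_{241} is bilinear + alternating on E[241], so e_{241}(156*P + 165*Q, 185*P + 156*Q) = e_{241}(P,Q)^(156*156-165*185).
Inverting 77 mod 241: 72. Thus e_{241}(P,Q) = e(P',Q')^{72}.
8-bit Miller (11110001) on E'/F_{257896245115759} with a'=0, b'=54600559332947: accumulate tangent/chord ratios at Q'+S and P'+S'.
f_P(D_Q)/f_Q(D_P) = 242091222758378 + 236476722976701*t + 71999853967428*t^2 + 245525331380153*t^3.
Thus e_{241}(P,Q) = 103691005640169 + 42780714041006*t + 16643485444856*t^2 + 111620379526560*t^3.

103691005640169 + 42780714041006*t + 16643485444856*t^2 + 111620379526560*t^3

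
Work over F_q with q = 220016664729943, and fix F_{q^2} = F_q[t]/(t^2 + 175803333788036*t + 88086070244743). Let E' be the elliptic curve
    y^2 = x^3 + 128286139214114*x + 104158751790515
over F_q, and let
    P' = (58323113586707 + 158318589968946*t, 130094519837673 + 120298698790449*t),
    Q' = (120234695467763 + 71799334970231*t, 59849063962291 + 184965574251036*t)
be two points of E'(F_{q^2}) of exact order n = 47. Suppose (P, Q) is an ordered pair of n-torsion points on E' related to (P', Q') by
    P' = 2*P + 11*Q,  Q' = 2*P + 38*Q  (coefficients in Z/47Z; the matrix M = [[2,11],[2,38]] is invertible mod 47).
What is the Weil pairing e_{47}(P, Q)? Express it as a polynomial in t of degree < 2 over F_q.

The 47-Weil pairing on E[47] over F_{220016664729943} is alternating-bilinear: e_{47}(P',Q') = e_{47}(P,Q)^det(M).
2*38 - 11*2 = 54; reduced mod 47: det = 7, inverse 27.
Miller loop for e_{47} over F_{220016664729943^2}: bits of 47 = 101111; 5 double steps + 4 add steps, l/v at each.
The quotient is 7357621226118 + 92698417489720*t.
Finally e_{47}(P,Q) = 108348829348953 + 26694639754628*t.

108348829348953 + 26694639754628*t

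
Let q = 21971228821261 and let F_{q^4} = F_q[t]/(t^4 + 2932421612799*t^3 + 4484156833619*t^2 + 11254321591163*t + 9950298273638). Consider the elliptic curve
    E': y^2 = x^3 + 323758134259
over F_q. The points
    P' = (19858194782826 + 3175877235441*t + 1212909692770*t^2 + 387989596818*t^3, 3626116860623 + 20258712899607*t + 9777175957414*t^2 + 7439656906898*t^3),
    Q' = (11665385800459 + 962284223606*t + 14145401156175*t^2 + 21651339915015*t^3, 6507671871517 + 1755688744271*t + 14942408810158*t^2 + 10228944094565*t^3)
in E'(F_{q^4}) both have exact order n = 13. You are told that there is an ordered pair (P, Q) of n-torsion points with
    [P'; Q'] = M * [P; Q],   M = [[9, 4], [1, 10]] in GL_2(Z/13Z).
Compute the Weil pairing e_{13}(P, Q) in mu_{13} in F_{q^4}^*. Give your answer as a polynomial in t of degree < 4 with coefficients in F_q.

The 13-Weil pairing on E[13] over F_{21971228821261} is alternating-bilinear: e_{13}(P',Q') = e_{13}(P,Q)^det(M).
Inverting 8 mod 13: 5. Thus e_{13}(P,Q) = e(P',Q')^{5}.
n = 13 = (1101)_2 (4 bits, wt 3); accumulate f_{13,P'}(Q'+S)/f_{13,P'}(S) along the 3-step ladder.
Result: e(P',Q') = 10292641456403 + 7223317880683*t + 20721985792159*t^2 + 3704720179606*t^3.
e_{13}(P,Q) = (10292641456403 + 7223317880683*t + 20721985792159*t^2 + 3704720179606*t^3)^{5} = 8470087922462 + 21962028858540*t + 10203777312078*t^2 + 19088093854520*t^3.

8470087922462 + 21962028858540*t + 10203777312078*t^2 + 19088093854520*t^3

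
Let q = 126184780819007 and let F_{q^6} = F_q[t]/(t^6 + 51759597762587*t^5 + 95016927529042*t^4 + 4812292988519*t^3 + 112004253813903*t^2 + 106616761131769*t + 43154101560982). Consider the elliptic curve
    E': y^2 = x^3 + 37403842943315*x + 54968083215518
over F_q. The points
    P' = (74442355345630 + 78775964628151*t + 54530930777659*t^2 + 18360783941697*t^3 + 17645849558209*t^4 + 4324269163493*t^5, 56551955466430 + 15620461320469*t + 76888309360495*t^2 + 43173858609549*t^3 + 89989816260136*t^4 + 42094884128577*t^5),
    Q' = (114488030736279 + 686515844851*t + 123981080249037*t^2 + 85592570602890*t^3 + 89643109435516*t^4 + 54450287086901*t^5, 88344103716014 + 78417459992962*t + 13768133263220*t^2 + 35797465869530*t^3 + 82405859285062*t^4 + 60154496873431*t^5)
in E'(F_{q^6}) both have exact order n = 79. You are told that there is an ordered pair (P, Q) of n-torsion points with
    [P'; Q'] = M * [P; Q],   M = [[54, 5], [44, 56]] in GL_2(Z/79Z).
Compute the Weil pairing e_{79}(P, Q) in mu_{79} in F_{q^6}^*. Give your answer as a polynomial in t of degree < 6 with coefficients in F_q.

114291451806901 + 109583361529097*t + 24725369540226*t^2 + 15436446836732*t^3 + 99278953678095*t^4 + 42043133906914*t^5

e_{79}(aP+bQ,cP+dQ) = e_{79}(P,Q)^(ad-bc); with (a,b,c,d)=(54,5,44,56) this gives the det-79 law.
So e_{79}(P,Q) = e_{79}(P',Q')^{77}, since 39*77 = 1 mod 79.
Miller loop for e_{79} over F_{126184780819007^6}: bits of 79 = 1001111; 6 double steps + 4 add steps, l/v at each.
f_P(D_Q)/f_Q(D_P) = 60617747391760 + 11087388903050*t + 83072568874194*t^2 + 35523137628182*t^3 + 6547514676280*t^4 + 64795409503243*t^5.
Thus e_{79}(P,Q) = 114291451806901 + 109583361529097*t + 24725369540226*t^2 + 15436446836732*t^3 + 99278953678095*t^4 + 42043133906914*t^5.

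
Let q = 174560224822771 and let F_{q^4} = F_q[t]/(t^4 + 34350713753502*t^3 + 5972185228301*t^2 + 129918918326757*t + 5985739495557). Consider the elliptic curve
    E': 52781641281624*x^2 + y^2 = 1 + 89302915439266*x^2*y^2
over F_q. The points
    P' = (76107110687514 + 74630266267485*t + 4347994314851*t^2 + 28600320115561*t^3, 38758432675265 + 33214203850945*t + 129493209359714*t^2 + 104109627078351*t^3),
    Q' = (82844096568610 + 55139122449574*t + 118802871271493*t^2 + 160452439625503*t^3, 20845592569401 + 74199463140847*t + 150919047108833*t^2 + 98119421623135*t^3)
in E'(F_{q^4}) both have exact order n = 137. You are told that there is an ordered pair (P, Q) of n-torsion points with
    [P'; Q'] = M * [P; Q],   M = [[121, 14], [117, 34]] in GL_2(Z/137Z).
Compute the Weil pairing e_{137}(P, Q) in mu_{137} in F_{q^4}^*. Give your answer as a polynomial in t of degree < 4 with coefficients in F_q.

44166413785600 + 173347085218080*t + 86987736845357*t^2 + 102801031789521*t^3

Under M = [[121,14],[117,34]] in GL_2(Z/137), e_{137}(P',Q') = e_{137}(P,Q)^(121*34-14*117 mod 137).
det(M) mod 137 = 10; its inverse in (Z/137)^* is 96 (check: 10*96 mod 137 = 1).
Map (x,y)_Ed via u=(1+y)/(1-y), v=(1+y)/((1-y)x) to Montgomery A=69132198537101,B=174188667858883; then to (a',b')=(54524050958178,47140965715555).
Run Miller on y^2=x^3+54524050958178*x+47140965715555 over F_{174560224822771}: ladder 10001001 (8 bits); e = f_P(D_Q)/f_Q(D_P).
e_{137}(P',Q') = 25124206743682 + 142697793522616*t + 92689868142992*t^2 + 122569384566178*t^3.
Raise to 96: e(P,Q) = 44166413785600 + 173347085218080*t + 86987736845357*t^2 + 102801031789521*t^3 in mu_{137}.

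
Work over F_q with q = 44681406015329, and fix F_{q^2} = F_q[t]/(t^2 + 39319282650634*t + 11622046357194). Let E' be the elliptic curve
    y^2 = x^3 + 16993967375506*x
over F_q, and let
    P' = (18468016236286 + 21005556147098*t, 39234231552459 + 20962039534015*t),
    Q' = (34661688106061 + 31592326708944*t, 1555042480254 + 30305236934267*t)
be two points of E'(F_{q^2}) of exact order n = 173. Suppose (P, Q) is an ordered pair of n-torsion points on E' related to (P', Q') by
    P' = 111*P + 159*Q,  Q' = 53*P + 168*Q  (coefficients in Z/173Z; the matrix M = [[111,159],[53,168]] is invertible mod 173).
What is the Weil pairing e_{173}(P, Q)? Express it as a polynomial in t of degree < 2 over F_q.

e_{173} is bilinear + alternating on E[173], so e_{173}(111*P + 159*Q, 53*P + 168*Q) = e_{173}(P,Q)^(111*168-159*53).
So e_{173}(P,Q) = e_{173}(P',Q')^{136}, since 14*136 = 1 mod 173.
Run Miller on y^2=x^3+16993967375506*x over F_{44681406015329}: ladder 10101101 (8 bits); e = f_P(D_Q)/f_Q(D_P).
e_{173}(P',Q') = 38771616893719 + 4529865184600*t.
Raise to 136: e(P,Q) = 4230305711972 + 14817092472309*t in mu_{173}.

4230305711972 + 14817092472309*t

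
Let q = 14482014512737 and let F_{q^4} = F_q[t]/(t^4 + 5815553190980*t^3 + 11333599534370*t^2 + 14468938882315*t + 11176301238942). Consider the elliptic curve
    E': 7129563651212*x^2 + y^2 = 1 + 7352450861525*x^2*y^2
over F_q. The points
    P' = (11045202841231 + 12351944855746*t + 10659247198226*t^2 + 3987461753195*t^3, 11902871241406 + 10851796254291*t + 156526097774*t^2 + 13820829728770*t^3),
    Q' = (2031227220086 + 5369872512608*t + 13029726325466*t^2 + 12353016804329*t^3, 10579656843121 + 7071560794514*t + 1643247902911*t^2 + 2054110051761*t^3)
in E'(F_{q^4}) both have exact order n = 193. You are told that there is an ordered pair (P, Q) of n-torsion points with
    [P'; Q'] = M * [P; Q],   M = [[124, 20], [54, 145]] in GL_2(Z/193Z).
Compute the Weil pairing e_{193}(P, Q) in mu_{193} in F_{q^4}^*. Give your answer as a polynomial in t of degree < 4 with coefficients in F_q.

113009553762 + 13988221827353*t + 7525225220856*t^2 + 6360666658137*t^3

Alternating bilinearity on E[193] (values in mu_{193} in F_{14482014512737^4}) gives e(P',Q') = e(P,Q)^det(M).
Inverting 109 mod 193: 85. Thus e_{193}(P,Q) = e(P',Q')^{85}.
Edwards->Montgomery: u=(1+y)/(1-y), v=u/x -> 1008288009234v^2=u^3+u; then x_W=3564781825606u: y^2=x^3+4040215805964*x.
8-bit Miller (11000001) on E'/F_{14482014512737} with a'=4040215805964, b'=0: accumulate tangent/chord ratios at Q'+S and P'+S'.
Miller gives e_{193}(P',Q') = 7214549412611 + 9800900009223*t + 4914849021182*t^2 + 14305686167271*t^3 in F_{14482014512737^4}.
e_{193}(P,Q) = (7214549412611 + 9800900009223*t + 4914849021182*t^2 + 14305686167271*t^3)^{85} = 113009553762 + 13988221827353*t + 7525225220856*t^2 + 6360666658137*t^3.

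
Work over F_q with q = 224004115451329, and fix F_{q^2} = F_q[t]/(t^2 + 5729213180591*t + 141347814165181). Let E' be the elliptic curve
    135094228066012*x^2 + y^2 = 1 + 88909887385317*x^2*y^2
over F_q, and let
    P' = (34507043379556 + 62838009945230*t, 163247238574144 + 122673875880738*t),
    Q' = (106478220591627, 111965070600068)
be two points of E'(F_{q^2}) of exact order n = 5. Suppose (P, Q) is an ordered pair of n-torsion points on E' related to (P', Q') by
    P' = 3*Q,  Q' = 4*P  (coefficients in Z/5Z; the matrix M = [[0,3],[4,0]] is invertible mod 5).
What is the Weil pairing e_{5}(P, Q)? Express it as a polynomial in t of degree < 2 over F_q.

The 5-Weil pairing on E[5] over F_{224004115451329} is alternating-bilinear: e_{5}(P',Q') = e_{5}(P,Q)^det(M).
So e_{5}(P,Q) = e_{5}(P',Q')^{2}, since 3*2 = 1 mod 5.
Map (x,y)_Ed via u=(1+y)/(1-y), v=(1+y)/((1-y)x) to Montgomery A=0,B=28797258575405; then to (a',b')=(28113874913626,0).
Build f_{5,P'} and f_{5,Q'} via the 3-bit ladder of 5=101_2; evaluate at shifted divisors; quotient in F_{224004115451329^2}.
The quotient is 141587504352322 + 222858841538137*t.
Hence e(P,Q) = 111670436760398 + 209486285545420*t in F_{224004115451329^2}^*.

111670436760398 + 209486285545420*t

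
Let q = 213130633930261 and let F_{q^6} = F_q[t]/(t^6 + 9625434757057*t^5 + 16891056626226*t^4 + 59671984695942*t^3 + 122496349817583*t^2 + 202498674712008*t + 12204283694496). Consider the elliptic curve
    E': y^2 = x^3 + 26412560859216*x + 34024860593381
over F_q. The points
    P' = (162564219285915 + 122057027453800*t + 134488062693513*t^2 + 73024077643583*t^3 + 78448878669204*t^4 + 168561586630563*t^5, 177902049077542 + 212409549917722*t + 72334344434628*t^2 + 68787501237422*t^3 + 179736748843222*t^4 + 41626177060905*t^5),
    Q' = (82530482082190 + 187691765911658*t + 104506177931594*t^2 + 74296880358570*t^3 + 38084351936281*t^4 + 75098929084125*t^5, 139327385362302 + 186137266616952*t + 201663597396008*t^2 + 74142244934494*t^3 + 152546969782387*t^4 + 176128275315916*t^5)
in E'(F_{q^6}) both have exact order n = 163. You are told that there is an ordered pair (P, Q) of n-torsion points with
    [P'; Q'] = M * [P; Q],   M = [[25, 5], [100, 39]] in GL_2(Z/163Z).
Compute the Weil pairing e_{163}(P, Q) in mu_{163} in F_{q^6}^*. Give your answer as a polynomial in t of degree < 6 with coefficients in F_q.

e_{163} is bilinear + alternating on E[163], so e_{163}(25*P + 5*Q, 100*P + 39*Q) = e_{163}(P,Q)^(25*39-5*100).
Hence e(P,Q) = e(P',Q')^{128} where 128 = 149^{-1} mod 163.
Miller loop for e_{163} over F_{213130633930261^6}: bits of 163 = 10100011; 7 double steps + 3 add steps, l/v at each.
So e_{163}(P',Q') = 19140168380927 + 187705491263428*t + 210826276345878*t^2 + 84457454841432*t^3 + 60335762858345*t^4 + 185796222112660*t^5.
Thus e_{163}(P,Q) = 157521419575085 + 142686729436020*t + 48357013647282*t^2 + 201260927228658*t^3 + 99469387136384*t^4 + 70496632784500*t^5.

157521419575085 + 142686729436020*t + 48357013647282*t^2 + 201260927228658*t^3 + 99469387136384*t^4 + 70496632784500*t^5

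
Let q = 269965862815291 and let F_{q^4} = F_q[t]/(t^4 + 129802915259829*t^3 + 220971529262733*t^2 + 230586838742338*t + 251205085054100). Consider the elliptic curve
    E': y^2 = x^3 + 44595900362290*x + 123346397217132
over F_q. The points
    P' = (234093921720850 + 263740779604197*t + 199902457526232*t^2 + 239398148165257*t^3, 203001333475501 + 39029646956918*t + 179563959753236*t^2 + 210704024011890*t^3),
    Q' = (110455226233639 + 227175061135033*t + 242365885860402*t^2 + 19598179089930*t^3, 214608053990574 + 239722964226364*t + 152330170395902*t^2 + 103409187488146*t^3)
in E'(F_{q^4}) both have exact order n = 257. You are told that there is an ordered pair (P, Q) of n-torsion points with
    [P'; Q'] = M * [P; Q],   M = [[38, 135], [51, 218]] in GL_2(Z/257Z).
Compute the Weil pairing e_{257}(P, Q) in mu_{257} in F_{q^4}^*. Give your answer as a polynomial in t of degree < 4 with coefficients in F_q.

Under M = [[38,135],[51,218]] in GL_2(Z/257), e_{257}(P',Q') = e_{257}(P,Q)^(38*218-135*51 mod 257).
det(M) mod 257 = 114; its inverse in (Z/257)^* is 124 (check: 114*124 mod 257 = 1).
Run Miller on y^2=x^3+44595900362290*x+123346397217132 over F_{269965862815291}: ladder 100000001 (9 bits); e = f_P(D_Q)/f_Q(D_P).
So e_{257}(P',Q') = 51826846030260 + 94996861161650*t + 163775923872070*t^2 + 123532914100409*t^3.
Hence e(P,Q) = 230794571986358 + 81637808594074*t + 105265481896800*t^2 + 236148614240755*t^3 in F_{269965862815291^4}^*.

230794571986358 + 81637808594074*t + 105265481896800*t^2 + 236148614240755*t^3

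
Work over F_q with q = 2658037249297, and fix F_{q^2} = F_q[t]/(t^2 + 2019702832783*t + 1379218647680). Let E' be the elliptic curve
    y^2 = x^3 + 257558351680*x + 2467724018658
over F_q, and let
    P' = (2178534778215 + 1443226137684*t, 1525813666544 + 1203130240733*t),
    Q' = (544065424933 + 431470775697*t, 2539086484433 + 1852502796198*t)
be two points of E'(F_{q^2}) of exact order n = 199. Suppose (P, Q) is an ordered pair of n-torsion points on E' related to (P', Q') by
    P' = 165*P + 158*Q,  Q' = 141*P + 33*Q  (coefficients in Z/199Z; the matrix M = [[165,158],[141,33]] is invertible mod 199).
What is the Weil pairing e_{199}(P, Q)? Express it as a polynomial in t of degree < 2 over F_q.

Under M = [[165,158],[141,33]] in GL_2(Z/199), e_{199}(P',Q') = e_{199}(P,Q)^(165*33-158*141 mod 199).
Inverting 82 mod 199: 17. Thus e_{199}(P,Q) = e(P',Q')^{17}.
Run Miller on y^2=x^3+257558351680*x+2467724018658 over F_{2658037249297}: ladder 11000111 (8 bits); e = f_P(D_Q)/f_Q(D_P).
Miller gives e_{199}(P',Q') = 153995030459 + 2235704568648*t in F_{2658037249297^2}.
Finally e_{199}(P,Q) = 221714507684 + 2317213602909*t.

221714507684 + 2317213602909*t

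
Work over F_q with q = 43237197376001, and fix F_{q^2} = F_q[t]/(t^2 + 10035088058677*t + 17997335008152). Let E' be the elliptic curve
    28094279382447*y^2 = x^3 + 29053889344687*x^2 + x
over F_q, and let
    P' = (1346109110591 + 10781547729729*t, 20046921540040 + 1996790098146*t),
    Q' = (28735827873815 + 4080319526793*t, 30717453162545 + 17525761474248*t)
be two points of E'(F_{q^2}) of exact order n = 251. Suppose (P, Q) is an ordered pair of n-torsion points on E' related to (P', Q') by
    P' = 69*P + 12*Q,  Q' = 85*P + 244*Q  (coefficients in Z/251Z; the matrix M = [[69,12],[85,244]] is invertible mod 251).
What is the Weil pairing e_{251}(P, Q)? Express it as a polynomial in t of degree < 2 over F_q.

41389998595022 + 14903194255945*t

Under M = [[69,12],[85,244]] in GL_2(Z/251), e_{251}(P',Q') = e_{251}(P,Q)^(69*244-12*85 mod 251).
Hence e(P,Q) = e(P',Q')^{84} where 84 = 3^{-1} mod 251.
(x,y)|->(1669919504392x+10514692304473,1669919504392y) sends E' to y^2=x^3+8849741606253*x+40757096034432.
n = 251 = (11111011)_2 (8 bits, wt 7); accumulate f_{251,P'}(Q'+S)/f_{251,P'}(S) along the 7-step ladder.
e_{251}(P',Q') = 41822878092867 + 18900837025803*t.
Finally e_{251}(P,Q) = 41389998595022 + 14903194255945*t.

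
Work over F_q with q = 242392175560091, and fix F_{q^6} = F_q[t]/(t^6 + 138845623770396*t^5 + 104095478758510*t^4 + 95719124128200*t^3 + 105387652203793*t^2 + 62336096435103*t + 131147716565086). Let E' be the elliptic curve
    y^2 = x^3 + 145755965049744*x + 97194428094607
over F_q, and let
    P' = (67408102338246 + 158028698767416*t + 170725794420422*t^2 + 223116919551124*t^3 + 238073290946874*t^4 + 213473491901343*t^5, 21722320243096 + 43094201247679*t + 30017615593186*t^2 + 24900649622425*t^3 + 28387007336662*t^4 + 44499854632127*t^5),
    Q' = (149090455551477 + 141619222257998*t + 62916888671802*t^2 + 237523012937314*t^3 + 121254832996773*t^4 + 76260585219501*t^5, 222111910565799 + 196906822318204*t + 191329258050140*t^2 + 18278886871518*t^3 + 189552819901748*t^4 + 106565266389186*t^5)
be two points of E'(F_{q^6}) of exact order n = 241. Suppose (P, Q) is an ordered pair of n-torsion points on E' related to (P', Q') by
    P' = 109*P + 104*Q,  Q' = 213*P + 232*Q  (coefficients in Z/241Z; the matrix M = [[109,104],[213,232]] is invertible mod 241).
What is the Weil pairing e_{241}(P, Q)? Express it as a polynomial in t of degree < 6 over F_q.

29160909844927 + 83889478160703*t + 38424561870420*t^2 + 88749905452214*t^3 + 49472933292598*t^4 + 190147696315163*t^5

e_{241} is bilinear + alternating on E[241], so e_{241}(109*P + 104*Q, 213*P + 232*Q) = e_{241}(P,Q)^(109*232-104*213).
det(M) mod 241 = 3; its inverse in (Z/241)^* is 161 (check: 3*161 mod 241 = 1).
8-bit Miller (11110001) on E'/F_{242392175560091} with a'=145755965049744, b'=97194428094607: accumulate tangent/chord ratios at Q'+S and P'+S'.
e_{241}(P',Q') = 32105962135058 + 238637028974985*t + 190084424640284*t^2 + 44028875274862*t^3 + 59643475911440*t^4 + 75806813721808*t^5.
Finally e_{241}(P,Q) = 29160909844927 + 83889478160703*t + 38424561870420*t^2 + 88749905452214*t^3 + 49472933292598*t^4 + 190147696315163*t^5.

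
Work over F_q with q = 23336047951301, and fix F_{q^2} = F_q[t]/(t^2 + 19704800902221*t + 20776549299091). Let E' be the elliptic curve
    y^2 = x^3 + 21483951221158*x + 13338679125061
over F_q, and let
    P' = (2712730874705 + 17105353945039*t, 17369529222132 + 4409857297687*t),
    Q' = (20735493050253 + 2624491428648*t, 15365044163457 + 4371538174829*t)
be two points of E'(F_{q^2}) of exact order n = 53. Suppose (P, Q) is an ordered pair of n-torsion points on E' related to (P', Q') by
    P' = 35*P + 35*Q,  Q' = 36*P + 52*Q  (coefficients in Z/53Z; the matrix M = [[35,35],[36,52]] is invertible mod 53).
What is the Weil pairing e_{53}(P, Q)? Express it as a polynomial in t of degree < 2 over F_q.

The 53-Weil pairing on E[53] over F_{23336047951301} is alternating-bilinear: e_{53}(P',Q') = e_{53}(P,Q)^det(M).
Hence e(P,Q) = e(P',Q')^{23} where 23 = 30^{-1} mod 53.
n = 53 = (110101)_2 (6 bits, wt 4); accumulate f_{53,P'}(Q'+S)/f_{53,P'}(S) along the 5-step ladder.
So e_{53}(P',Q') = 12343817869448 + 7379558523006*t.
Raise to 23: e(P,Q) = 9298204204283 + 20910247316233*t in mu_{53}.

9298204204283 + 20910247316233*t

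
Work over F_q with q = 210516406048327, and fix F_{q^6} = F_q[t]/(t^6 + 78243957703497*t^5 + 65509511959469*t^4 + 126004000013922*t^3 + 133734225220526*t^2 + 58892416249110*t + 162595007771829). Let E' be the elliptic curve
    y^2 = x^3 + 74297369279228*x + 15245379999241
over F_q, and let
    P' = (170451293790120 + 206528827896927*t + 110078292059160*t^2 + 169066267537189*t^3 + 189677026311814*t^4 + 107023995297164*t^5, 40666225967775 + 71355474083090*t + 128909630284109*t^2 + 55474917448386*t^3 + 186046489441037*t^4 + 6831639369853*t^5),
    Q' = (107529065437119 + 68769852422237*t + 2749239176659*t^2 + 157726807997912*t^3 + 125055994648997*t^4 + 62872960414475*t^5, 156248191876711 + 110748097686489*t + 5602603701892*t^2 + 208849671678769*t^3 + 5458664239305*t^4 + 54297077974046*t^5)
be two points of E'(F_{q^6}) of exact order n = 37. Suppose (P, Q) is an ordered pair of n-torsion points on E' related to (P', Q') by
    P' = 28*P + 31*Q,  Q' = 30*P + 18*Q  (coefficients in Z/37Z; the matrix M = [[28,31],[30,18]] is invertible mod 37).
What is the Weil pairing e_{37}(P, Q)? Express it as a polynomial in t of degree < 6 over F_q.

28536447342579 + 200664652138748*t + 68020609247876*t^2 + 204055076949684*t^3 + 9867730811880*t^4 + 136880120345428*t^5

Under M = [[28,31],[30,18]] in GL_2(Z/37), e_{37}(P',Q') = e_{37}(P,Q)^(28*18-31*30 mod 37).
det M = 28*18 - 31*30 = -426 = 18 (mod 37); 18^{-1} = 35 (mod 37).
Run Miller on y^2=x^3+74297369279228*x+15245379999241 over F_{210516406048327}: ladder 100101 (6 bits); e = f_P(D_Q)/f_Q(D_P).
Result: e(P',Q') = 40888797621937 + 140638449525695*t + 170039106469672*t^2 + 35104093628460*t^3 + 22228356747896*t^4 + 190641529781006*t^5.
Thus e_{37}(P,Q) = 28536447342579 + 200664652138748*t + 68020609247876*t^2 + 204055076949684*t^3 + 9867730811880*t^4 + 136880120345428*t^5.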